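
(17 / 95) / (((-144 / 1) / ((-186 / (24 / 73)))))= 38471 / 54720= 0.70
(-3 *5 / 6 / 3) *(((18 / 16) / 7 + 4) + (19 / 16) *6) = -395 / 42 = -9.40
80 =80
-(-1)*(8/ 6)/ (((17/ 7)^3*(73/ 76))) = 104272/ 1075947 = 0.10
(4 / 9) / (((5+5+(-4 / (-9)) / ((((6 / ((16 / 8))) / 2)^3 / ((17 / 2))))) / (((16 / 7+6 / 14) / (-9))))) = -114 / 9457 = -0.01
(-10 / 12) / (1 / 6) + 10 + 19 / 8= 59 / 8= 7.38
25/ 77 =0.32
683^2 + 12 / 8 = 932981 / 2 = 466490.50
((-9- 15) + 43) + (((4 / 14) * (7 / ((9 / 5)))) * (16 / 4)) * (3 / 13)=781 / 39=20.03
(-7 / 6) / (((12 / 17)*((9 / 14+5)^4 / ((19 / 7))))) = -1551046 / 350550729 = -0.00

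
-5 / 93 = -0.05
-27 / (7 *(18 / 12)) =-18 / 7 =-2.57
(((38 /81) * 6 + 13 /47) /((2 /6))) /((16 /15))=19615 /2256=8.69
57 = 57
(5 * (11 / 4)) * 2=55 / 2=27.50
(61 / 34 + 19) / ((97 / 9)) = 6363 / 3298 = 1.93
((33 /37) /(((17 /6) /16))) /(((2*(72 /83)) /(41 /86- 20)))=-1532927 /27047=-56.68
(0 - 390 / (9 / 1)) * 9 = -390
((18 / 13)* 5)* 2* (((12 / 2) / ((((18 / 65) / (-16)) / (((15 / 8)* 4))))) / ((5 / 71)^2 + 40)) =-36295200 / 40333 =-899.89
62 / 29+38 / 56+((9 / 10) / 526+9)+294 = 81636643 / 266945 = 305.82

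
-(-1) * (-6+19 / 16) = -77 / 16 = -4.81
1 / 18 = 0.06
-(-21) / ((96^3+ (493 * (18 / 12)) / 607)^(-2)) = 24226198006974312069 / 1473796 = 16437958853853.80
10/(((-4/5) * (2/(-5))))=125/4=31.25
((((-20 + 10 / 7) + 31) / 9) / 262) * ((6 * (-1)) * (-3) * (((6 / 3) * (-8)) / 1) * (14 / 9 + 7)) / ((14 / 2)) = -5104 / 2751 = -1.86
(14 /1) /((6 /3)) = 7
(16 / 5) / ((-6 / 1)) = -8 / 15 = -0.53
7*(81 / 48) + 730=11869 / 16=741.81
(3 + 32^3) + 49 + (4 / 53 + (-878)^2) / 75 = 57105452 / 1325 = 43098.45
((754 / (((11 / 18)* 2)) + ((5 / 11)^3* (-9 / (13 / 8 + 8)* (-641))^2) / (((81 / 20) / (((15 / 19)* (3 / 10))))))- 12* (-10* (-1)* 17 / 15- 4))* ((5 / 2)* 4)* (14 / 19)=7502762913560 / 406975877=18435.40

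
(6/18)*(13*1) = 13/3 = 4.33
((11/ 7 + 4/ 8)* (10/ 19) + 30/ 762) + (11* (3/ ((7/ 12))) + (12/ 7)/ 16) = 3905751/ 67564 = 57.81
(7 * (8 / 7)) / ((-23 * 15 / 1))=-8 / 345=-0.02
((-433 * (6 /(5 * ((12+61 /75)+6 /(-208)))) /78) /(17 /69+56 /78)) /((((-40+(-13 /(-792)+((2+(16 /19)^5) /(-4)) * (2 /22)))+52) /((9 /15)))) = -54841082942707776 /2023330671084190685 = -0.03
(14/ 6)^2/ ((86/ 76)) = 1862/ 387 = 4.81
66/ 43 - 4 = -106/ 43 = -2.47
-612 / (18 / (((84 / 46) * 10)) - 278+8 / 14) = 42840 / 19351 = 2.21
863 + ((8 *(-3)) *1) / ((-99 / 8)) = 28543 / 33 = 864.94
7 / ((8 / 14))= 49 / 4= 12.25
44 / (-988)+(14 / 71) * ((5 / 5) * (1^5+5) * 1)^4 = 4480787 / 17537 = 255.50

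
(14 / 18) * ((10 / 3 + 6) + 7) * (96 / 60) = 2744 / 135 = 20.33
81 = 81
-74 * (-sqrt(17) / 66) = 37 * sqrt(17) / 33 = 4.62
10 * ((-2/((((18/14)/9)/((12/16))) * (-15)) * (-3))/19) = -21/19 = -1.11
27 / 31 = 0.87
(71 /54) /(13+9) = 0.06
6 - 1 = 5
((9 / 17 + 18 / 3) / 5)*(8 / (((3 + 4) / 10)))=1776 / 119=14.92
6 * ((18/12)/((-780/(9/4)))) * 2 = -27/520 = -0.05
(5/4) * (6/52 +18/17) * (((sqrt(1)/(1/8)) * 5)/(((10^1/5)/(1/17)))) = 1.73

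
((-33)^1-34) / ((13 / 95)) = -6365 / 13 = -489.62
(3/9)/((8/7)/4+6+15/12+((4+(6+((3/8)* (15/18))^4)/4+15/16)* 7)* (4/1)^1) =458752/258533091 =0.00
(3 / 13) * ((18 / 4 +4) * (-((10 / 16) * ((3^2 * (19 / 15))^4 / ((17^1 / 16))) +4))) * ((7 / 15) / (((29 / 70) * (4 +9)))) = -79608046 / 47125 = -1689.30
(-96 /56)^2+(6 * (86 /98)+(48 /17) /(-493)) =3366810 /410669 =8.20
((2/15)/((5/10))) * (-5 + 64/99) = -1724/1485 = -1.16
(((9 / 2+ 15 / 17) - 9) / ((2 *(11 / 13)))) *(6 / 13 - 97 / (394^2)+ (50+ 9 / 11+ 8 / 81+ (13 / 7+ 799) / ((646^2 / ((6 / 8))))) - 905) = 91916901300721379291 / 50371347756302496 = 1824.79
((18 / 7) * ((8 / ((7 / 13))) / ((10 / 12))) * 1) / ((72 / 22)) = 3432 / 245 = 14.01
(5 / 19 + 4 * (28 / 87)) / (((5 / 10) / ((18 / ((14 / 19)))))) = 15378 / 203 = 75.75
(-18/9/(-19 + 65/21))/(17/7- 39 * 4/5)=-735/168169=-0.00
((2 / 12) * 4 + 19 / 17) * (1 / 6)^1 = 91 / 306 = 0.30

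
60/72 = 5/6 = 0.83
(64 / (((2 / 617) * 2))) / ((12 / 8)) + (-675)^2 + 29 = 1386706 / 3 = 462235.33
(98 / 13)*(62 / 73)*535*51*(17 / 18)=469720370 / 2847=164987.84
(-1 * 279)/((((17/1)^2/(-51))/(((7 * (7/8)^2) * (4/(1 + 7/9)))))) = 593.71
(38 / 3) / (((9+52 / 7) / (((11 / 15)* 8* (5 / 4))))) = 5852 / 1035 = 5.65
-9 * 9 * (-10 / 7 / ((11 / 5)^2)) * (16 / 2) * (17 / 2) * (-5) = -8128.69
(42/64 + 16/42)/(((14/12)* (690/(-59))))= -41123/540960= -0.08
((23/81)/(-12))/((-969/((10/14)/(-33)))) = -115/217571508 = -0.00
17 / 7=2.43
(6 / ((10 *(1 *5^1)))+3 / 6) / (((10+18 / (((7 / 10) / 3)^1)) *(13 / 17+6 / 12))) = 3689 / 655750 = 0.01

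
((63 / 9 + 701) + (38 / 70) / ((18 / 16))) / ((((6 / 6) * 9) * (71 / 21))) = 223172 / 9585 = 23.28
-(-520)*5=2600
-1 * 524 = -524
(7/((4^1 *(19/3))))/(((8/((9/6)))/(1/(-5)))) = -0.01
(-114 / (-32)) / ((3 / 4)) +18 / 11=281 / 44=6.39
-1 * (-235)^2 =-55225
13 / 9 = 1.44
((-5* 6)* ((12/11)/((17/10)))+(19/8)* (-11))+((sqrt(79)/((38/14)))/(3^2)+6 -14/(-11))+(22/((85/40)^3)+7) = -12456227/432344+7* sqrt(79)/171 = -28.45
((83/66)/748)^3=0.00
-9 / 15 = -3 / 5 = -0.60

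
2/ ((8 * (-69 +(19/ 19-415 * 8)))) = -1/ 13552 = -0.00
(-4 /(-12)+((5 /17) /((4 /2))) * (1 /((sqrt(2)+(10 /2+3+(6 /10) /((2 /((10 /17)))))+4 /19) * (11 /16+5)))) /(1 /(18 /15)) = 187145318 /463451495 - 294576 * sqrt(2) /648832093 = 0.40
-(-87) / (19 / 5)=435 / 19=22.89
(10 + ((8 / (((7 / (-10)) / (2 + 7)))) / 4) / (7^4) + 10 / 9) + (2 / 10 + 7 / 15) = 11.77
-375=-375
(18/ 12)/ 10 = 0.15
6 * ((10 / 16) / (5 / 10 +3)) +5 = 85 / 14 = 6.07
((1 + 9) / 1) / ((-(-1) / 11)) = 110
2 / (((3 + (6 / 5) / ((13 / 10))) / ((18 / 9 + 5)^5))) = 436982 / 51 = 8568.27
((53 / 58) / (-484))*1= -53 / 28072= -0.00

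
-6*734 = -4404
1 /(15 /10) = 2 /3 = 0.67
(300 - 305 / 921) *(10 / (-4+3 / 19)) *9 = -7019.64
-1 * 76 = -76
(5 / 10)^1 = 1 / 2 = 0.50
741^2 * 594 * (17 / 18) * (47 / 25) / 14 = 14477618727 / 350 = 41364624.93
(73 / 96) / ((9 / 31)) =2263 / 864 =2.62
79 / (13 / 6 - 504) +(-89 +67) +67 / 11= -532139 / 33121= -16.07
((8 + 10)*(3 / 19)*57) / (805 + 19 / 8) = 432 / 2153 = 0.20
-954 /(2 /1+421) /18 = -53 /423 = -0.13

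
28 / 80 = 7 / 20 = 0.35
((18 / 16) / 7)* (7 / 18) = 1 / 16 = 0.06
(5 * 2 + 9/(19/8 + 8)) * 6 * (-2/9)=-3608/249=-14.49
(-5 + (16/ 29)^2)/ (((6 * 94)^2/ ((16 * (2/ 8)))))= -3949/ 66879684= -0.00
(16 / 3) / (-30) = -8 / 45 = -0.18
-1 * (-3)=3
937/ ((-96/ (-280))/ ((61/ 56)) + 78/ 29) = 8287765/ 26574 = 311.87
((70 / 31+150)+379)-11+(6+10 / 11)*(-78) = -18.65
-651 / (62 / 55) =-1155 / 2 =-577.50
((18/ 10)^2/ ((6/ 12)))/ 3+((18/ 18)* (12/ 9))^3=3058/ 675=4.53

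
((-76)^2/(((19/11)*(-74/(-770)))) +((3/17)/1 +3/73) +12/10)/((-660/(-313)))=625130693519/37881525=16502.26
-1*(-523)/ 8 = 523/ 8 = 65.38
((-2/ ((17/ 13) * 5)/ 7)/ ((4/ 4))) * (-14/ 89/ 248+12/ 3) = -573781/ 3283210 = -0.17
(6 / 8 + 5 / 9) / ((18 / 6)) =47 / 108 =0.44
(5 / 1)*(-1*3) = -15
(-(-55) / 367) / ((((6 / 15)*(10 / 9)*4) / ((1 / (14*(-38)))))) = -495 / 3123904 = -0.00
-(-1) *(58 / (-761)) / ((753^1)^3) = -0.00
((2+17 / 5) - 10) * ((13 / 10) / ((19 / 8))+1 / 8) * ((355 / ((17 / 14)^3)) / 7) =-40888687 / 466735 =-87.61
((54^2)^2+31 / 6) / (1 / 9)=153055101 / 2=76527550.50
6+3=9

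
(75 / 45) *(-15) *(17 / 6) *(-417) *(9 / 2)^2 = 4785075 / 8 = 598134.38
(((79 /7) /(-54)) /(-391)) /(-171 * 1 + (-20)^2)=79 /33845742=0.00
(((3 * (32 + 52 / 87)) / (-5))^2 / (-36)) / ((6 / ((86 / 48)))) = -21615283 / 6812100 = -3.17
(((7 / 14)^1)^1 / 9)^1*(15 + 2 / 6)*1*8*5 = 920 / 27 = 34.07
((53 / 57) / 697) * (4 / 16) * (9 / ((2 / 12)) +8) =1643 / 79458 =0.02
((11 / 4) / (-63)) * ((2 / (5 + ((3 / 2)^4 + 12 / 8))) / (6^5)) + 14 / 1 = 158601229 / 11328660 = 14.00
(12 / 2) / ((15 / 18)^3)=1296 / 125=10.37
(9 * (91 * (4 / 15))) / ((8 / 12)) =1638 / 5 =327.60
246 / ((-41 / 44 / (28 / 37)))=-7392 / 37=-199.78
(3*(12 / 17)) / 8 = 9 / 34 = 0.26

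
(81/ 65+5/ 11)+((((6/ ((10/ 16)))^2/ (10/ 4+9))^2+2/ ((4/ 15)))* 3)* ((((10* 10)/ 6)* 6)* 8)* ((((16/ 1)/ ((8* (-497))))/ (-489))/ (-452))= 29388718697528/ 17312275505525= 1.70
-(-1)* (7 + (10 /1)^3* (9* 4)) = 36007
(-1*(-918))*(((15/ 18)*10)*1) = 7650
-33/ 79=-0.42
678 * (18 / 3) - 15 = 4053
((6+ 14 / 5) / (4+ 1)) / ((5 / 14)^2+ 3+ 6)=8624 / 44725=0.19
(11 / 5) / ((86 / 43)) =11 / 10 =1.10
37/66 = 0.56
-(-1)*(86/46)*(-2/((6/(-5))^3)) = 5375/2484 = 2.16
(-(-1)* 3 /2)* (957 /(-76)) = -2871 /152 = -18.89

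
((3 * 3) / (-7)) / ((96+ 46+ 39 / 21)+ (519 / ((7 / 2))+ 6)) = -9 / 2087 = -0.00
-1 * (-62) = 62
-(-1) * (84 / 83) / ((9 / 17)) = 476 / 249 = 1.91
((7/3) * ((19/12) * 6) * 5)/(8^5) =665/196608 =0.00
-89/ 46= -1.93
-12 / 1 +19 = 7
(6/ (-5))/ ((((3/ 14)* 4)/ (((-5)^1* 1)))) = 7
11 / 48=0.23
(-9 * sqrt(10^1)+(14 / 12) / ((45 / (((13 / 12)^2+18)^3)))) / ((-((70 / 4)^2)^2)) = -21047437081 / 10802030400000+144 * sqrt(10) / 1500625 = -0.00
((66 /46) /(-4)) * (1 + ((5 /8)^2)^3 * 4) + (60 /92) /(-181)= -488706813 /1091305472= -0.45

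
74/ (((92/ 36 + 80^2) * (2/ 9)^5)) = 19663317/ 921968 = 21.33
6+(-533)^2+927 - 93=284929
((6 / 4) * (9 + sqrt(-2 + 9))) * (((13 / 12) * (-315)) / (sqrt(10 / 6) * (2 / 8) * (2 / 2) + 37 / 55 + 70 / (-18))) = 334459125 * sqrt(105) / 80286098 + 3010132125 * sqrt(15) / 80286098 + 6454047600 * sqrt(7) / 40143049 + 58086428400 / 40143049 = 2060.26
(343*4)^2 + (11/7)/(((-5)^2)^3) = 1882384.00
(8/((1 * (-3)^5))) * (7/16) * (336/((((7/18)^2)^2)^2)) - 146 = -1105567922/117649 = -9397.17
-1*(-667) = 667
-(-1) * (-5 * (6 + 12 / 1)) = -90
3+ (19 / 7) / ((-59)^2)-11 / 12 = 2.08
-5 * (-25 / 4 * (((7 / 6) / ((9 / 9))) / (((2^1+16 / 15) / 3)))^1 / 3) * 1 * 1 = 4375 / 368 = 11.89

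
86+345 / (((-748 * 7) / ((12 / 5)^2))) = 560386 / 6545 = 85.62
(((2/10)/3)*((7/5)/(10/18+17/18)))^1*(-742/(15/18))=-20776/375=-55.40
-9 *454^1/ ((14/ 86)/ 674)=-118420452/ 7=-16917207.43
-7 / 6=-1.17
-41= -41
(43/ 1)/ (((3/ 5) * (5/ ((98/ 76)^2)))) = 103243/ 4332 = 23.83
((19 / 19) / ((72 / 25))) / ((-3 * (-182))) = 25 / 39312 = 0.00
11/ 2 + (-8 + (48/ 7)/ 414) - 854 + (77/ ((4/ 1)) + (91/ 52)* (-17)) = -418753/ 483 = -866.98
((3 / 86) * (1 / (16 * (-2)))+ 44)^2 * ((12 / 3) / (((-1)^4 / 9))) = 131954195025 / 1893376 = 69692.55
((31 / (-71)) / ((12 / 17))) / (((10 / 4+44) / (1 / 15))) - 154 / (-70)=42157 / 19170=2.20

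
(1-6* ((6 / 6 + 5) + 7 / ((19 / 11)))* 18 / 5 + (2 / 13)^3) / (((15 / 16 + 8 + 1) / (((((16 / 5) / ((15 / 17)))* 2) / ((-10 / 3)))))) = 65439922944 / 1382736875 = 47.33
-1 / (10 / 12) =-6 / 5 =-1.20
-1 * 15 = -15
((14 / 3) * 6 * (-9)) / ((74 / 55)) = -187.30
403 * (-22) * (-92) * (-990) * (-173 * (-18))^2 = -7830472440098880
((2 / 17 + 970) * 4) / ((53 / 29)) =1913072 / 901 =2123.28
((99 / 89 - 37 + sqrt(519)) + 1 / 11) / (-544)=35045 / 532576 - sqrt(519) / 544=0.02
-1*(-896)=896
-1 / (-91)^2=-1 / 8281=-0.00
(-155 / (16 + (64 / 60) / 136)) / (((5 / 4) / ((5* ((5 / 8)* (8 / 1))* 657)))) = -259679250 / 2041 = -127231.38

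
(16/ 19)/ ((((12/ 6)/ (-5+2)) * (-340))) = 6/ 1615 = 0.00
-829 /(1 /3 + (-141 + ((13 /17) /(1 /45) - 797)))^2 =-2156229 /2122076356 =-0.00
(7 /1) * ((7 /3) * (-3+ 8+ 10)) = 245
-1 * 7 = -7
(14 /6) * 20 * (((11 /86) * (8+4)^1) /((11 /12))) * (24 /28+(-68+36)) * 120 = -12556800 /43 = -292018.60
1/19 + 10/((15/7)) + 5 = 554/57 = 9.72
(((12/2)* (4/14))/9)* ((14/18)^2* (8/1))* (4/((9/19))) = 17024/2187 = 7.78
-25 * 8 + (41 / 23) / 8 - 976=-216343 / 184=-1175.78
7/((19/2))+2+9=223/19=11.74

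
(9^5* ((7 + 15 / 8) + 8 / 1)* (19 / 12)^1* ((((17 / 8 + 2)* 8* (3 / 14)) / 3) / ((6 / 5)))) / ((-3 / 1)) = -925593075 / 896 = -1033027.99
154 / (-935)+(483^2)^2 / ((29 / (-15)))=-69390290839681 / 2465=-28150219407.58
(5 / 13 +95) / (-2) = -620 / 13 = -47.69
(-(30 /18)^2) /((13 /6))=-50 /39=-1.28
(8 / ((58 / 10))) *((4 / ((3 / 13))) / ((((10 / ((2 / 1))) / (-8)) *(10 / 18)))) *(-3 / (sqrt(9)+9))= 2496 / 145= 17.21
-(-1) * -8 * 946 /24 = -946 /3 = -315.33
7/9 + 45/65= 172/117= 1.47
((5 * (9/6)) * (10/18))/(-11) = -25/66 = -0.38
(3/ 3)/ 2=1/ 2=0.50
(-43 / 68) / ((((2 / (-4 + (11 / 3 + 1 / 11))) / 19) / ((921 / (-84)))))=-250819 / 15708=-15.97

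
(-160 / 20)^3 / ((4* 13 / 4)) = -512 / 13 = -39.38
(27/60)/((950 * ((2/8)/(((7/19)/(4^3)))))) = 63/5776000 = 0.00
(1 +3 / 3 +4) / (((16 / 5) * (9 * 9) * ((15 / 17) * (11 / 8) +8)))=85 / 33831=0.00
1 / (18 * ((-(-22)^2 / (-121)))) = 1 / 72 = 0.01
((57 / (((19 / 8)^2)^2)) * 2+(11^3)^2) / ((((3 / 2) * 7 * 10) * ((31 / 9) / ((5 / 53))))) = 36453484425 / 78885359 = 462.11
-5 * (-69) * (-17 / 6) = -1955 / 2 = -977.50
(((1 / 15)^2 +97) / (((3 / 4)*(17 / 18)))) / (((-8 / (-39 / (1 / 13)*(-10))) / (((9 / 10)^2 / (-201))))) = 49796019 / 142375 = 349.75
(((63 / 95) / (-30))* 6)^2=3969 / 225625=0.02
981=981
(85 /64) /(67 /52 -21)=-221 /3280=-0.07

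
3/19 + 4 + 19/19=98/19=5.16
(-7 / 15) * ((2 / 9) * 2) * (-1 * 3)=28 / 45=0.62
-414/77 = -5.38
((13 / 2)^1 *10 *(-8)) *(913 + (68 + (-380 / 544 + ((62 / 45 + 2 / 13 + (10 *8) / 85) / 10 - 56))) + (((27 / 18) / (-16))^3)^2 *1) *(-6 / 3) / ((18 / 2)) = 49363333298069429 / 462044528640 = 106836.74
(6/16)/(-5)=-3/40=-0.08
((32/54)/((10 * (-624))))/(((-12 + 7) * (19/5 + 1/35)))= 7/1411020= 0.00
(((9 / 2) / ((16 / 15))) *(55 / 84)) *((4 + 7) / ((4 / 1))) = 27225 / 3584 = 7.60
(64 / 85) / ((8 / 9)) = 72 / 85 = 0.85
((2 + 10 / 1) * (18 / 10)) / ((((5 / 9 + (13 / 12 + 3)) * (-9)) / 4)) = -1728 / 835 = -2.07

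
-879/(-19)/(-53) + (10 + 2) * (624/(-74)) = -3802731/37259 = -102.06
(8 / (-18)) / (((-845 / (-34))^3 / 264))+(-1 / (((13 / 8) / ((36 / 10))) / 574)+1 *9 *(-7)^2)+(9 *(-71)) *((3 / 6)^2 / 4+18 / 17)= -761722315048001 / 492334518000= -1547.16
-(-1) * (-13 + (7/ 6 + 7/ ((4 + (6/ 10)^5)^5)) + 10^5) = 201585039610035691164623297/ 2016088841443507031658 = 99988.17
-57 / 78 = -0.73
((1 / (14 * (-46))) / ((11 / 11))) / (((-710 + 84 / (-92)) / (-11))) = -11 / 457828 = -0.00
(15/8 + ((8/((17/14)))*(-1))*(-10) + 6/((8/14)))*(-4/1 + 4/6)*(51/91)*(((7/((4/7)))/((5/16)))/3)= -74501/39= -1910.28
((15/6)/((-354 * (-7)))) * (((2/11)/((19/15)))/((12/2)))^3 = 0.00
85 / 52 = 1.63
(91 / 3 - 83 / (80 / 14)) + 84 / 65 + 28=70357 / 1560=45.10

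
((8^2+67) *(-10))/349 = -1310/349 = -3.75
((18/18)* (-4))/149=-4/149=-0.03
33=33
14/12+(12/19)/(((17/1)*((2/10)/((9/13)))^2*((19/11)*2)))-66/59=64943701/367152162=0.18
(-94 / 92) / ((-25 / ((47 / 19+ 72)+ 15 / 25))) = 167602 / 54625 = 3.07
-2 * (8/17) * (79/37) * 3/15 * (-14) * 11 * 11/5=2141216/15725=136.17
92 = 92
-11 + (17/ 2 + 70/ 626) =-1495/ 626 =-2.39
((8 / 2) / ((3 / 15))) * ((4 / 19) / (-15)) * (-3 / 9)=16 / 171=0.09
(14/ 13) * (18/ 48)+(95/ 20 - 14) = -115/ 13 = -8.85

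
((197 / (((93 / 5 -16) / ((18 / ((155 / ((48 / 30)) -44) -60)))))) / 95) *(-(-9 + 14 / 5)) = -293136 / 23465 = -12.49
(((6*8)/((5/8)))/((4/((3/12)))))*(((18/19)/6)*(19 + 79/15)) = 8736/475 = 18.39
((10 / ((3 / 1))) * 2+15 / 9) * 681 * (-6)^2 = 204300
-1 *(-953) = 953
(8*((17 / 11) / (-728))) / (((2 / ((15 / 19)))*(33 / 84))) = -510 / 29887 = -0.02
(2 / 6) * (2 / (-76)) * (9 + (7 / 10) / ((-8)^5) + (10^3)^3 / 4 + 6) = -81920004915193 / 37355520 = -2192982.59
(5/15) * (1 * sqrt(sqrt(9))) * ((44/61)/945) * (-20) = -0.01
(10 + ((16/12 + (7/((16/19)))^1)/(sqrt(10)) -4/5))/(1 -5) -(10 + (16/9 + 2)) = -1447/90 -463 * sqrt(10)/1920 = -16.84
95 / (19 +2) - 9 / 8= 571 / 168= 3.40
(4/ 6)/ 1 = 2/ 3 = 0.67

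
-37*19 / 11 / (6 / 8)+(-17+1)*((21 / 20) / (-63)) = -4672 / 55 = -84.95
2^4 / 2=8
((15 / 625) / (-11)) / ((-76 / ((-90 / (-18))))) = 3 / 20900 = 0.00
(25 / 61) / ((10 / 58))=2.38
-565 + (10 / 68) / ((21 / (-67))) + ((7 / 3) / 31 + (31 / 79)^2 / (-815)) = -63653600652809 / 112582709610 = -565.39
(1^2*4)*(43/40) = 43/10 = 4.30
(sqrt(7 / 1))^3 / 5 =7*sqrt(7) / 5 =3.70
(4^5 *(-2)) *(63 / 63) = -2048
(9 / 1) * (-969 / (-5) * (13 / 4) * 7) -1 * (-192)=797451 / 20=39872.55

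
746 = 746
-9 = -9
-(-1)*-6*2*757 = -9084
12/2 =6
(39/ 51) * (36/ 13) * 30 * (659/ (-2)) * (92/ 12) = -2728260/ 17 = -160485.88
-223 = -223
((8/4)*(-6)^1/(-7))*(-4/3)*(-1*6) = 96/7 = 13.71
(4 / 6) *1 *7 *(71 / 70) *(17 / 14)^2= 20519 / 2940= 6.98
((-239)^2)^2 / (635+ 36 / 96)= 26102469128 / 5083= 5135248.70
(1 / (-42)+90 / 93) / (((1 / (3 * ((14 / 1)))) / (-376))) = -462104 / 31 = -14906.58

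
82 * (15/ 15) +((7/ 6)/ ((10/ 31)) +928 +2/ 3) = 60857/ 60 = 1014.28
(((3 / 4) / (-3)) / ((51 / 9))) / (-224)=3 / 15232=0.00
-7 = -7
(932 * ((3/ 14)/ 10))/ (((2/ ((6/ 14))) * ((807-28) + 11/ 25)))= 10485/ 1909628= 0.01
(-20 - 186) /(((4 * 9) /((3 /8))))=-103 /48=-2.15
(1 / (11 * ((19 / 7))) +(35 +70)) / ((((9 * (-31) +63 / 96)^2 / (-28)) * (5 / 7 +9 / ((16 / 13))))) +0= -0.00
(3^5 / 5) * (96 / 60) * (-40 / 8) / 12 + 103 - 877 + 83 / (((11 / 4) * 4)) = -43937 / 55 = -798.85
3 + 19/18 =73/18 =4.06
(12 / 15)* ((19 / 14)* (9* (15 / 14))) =513 / 49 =10.47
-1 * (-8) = 8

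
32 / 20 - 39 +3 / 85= -3176 / 85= -37.36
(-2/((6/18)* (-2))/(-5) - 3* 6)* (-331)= 30783/5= 6156.60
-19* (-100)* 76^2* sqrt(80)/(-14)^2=10974400* sqrt(5)/49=500806.21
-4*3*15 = -180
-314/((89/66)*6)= -3454/89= -38.81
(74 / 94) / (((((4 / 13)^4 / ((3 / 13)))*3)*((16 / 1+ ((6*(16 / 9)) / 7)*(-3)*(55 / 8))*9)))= -0.05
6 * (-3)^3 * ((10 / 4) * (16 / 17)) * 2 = -12960 / 17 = -762.35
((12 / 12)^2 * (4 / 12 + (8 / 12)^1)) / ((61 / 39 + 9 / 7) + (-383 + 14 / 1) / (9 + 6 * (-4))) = 1365 / 37469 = 0.04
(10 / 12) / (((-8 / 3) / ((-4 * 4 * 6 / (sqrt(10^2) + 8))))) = 5 / 3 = 1.67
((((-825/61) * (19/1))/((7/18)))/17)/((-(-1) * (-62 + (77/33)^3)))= 0.79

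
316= 316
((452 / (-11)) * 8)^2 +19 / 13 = 169983227 / 1573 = 108063.08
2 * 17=34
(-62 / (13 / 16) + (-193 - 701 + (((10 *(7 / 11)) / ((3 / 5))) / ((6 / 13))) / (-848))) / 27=-1059000103 / 29467152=-35.94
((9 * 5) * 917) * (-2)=-82530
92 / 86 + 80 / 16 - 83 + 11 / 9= -29299 / 387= -75.71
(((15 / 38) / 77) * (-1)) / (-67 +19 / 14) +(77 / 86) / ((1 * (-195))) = -14537917 / 3221030670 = -0.00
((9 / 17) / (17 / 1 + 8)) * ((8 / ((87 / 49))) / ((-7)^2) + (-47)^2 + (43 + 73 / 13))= 7660401 / 160225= 47.81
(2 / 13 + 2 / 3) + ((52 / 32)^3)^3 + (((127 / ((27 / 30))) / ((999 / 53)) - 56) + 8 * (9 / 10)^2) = 14823596264449663 / 392194267545600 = 37.80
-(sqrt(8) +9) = -9-2* sqrt(2) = -11.83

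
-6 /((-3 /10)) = 20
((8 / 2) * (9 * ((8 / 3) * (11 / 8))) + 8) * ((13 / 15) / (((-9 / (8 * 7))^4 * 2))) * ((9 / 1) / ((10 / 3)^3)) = 223734784 / 10125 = 22097.26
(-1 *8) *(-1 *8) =64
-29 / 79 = -0.37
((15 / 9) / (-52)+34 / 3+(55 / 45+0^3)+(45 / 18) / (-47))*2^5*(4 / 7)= 8777504 / 38493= 228.03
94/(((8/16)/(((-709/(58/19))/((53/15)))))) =-18994110/1537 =-12357.91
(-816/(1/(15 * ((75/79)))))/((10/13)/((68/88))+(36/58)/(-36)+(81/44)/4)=-1035489312000/128182319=-8078.25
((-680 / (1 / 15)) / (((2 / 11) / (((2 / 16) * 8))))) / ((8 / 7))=-98175 / 2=-49087.50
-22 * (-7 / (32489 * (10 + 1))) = 14 / 32489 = 0.00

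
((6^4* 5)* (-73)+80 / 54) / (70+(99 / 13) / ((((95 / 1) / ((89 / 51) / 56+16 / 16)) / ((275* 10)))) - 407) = 79033383520 / 18325737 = 4312.70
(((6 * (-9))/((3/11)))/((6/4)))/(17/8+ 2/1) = -32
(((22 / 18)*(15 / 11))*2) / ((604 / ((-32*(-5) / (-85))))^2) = 640 / 19768467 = 0.00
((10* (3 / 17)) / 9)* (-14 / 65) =-0.04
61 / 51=1.20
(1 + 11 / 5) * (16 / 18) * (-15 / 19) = -128 / 57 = -2.25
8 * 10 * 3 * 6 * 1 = 1440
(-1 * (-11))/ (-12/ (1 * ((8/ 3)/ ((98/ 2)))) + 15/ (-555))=-814/ 16319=-0.05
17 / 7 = 2.43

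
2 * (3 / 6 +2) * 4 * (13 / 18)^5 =1856465 / 472392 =3.93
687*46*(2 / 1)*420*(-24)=-637096320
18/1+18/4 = 45/2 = 22.50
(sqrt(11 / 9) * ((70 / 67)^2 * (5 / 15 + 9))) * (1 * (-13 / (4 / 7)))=-256.24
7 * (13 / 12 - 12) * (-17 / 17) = 917 / 12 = 76.42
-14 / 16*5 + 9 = 37 / 8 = 4.62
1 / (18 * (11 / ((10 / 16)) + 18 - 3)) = 5 / 2934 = 0.00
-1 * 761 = -761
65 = 65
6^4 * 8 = 10368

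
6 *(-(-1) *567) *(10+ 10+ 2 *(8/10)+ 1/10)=73823.40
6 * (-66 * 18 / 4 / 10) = -891 / 5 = -178.20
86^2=7396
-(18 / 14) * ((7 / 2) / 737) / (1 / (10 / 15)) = -3 / 737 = -0.00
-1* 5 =-5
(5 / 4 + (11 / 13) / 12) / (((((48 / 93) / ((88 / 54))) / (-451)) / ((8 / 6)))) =-15840473 / 6318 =-2507.20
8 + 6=14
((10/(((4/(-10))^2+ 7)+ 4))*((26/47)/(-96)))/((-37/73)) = 118625/11644344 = 0.01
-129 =-129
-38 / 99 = -0.38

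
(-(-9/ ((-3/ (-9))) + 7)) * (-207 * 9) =-37260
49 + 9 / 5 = 254 / 5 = 50.80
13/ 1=13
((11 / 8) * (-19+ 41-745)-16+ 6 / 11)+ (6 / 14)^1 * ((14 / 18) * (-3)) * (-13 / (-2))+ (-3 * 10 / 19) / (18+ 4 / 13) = -202184475 / 198968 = -1016.17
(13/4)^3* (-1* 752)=-103259/4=-25814.75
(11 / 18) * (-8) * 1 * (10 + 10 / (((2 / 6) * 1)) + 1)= -1804 / 9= -200.44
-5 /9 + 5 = 40 /9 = 4.44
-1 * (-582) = 582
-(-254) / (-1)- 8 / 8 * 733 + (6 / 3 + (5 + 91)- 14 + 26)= -877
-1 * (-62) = 62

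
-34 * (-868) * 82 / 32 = 151249 / 2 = 75624.50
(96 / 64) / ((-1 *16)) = -3 / 32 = -0.09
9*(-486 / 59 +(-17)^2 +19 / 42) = 2090553 / 826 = 2530.94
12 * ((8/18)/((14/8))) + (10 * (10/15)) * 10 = 488/7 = 69.71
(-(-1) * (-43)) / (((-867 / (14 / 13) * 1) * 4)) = 301 / 22542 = 0.01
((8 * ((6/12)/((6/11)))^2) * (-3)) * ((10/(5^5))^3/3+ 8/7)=-354492190888/15380859375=-23.05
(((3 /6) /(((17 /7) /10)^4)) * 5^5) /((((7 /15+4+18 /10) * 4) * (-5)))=-14068359375 /3925487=-3583.85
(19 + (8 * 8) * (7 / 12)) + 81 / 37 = 6496 / 111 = 58.52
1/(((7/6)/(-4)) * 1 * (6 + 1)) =-24/49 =-0.49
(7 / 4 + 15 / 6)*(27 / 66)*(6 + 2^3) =1071 / 44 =24.34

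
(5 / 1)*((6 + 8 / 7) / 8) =125 / 28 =4.46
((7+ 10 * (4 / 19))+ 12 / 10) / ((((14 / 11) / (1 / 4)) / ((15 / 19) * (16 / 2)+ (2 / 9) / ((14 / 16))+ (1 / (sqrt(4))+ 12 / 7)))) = 226461301 / 12736080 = 17.78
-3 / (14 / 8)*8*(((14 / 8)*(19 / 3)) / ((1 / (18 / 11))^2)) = -49248 / 121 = -407.01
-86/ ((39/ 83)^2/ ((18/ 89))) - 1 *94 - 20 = -192.78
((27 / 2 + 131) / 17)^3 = 4913 / 8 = 614.12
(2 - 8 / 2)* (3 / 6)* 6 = -6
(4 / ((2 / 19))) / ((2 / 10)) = 190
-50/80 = -5/8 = -0.62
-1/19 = -0.05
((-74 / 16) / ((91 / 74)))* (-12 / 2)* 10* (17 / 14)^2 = 5934615 / 17836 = 332.73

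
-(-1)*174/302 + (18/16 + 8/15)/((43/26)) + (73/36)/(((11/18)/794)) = 11297184047/4285380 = 2636.22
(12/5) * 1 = 12/5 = 2.40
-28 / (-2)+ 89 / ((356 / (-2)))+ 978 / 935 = 27201 / 1870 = 14.55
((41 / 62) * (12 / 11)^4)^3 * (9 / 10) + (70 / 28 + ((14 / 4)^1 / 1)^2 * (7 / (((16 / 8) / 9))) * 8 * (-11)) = -31745720303729779840247 / 934969197708953110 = -33953.76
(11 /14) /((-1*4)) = -11 /56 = -0.20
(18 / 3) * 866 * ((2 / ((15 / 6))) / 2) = 2078.40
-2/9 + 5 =43/9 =4.78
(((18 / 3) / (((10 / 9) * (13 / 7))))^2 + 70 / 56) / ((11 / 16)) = 656036 / 46475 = 14.12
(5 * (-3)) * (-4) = 60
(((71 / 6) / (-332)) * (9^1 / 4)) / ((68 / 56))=-1491 / 22576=-0.07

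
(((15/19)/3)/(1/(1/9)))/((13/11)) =0.02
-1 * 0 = 0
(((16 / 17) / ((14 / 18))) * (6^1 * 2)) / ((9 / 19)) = 3648 / 119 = 30.66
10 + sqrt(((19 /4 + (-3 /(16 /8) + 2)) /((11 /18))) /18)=sqrt(231) /22 + 10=10.69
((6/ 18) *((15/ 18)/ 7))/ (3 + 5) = 5/ 1008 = 0.00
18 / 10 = 9 / 5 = 1.80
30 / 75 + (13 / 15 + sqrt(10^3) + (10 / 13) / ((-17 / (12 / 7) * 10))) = 29213 / 23205 + 10 * sqrt(10) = 32.88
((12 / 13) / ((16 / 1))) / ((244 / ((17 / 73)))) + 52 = 48163699 / 926224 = 52.00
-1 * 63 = -63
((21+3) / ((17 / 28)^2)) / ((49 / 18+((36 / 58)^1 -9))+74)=9821952 / 10310075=0.95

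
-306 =-306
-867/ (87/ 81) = -23409/ 29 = -807.21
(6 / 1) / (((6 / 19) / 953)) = 18107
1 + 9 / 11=20 / 11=1.82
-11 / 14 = -0.79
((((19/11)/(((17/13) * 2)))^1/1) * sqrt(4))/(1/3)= 741/187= 3.96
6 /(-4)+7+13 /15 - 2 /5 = 5.97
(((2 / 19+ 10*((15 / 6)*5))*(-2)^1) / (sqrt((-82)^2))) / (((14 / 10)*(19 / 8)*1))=-95080 / 103607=-0.92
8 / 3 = 2.67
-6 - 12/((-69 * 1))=-134/23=-5.83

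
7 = 7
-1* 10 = -10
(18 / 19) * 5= 90 / 19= 4.74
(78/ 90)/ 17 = 0.05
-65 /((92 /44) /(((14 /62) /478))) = -5005 /340814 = -0.01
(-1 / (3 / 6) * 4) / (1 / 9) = -72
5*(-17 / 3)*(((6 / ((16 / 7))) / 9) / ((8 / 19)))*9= -11305 / 64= -176.64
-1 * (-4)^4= -256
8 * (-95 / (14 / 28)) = -1520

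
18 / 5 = 3.60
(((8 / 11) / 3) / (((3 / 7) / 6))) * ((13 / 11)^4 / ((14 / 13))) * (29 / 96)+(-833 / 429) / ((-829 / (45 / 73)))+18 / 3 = 35845277836493 / 4561279335756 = 7.86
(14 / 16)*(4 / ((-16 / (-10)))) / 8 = 35 / 128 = 0.27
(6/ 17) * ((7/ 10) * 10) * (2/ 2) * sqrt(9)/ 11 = 126/ 187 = 0.67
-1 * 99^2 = -9801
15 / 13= 1.15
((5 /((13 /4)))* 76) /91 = 1520 /1183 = 1.28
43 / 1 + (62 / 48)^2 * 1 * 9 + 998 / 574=1097567 / 18368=59.75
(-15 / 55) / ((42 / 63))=-9 / 22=-0.41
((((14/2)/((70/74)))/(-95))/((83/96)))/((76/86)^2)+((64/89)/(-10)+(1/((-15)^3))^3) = -364777793246292433/1947826335427734375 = -0.19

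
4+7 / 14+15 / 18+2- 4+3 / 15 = 53 / 15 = 3.53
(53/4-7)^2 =39.06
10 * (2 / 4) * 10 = 50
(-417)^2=173889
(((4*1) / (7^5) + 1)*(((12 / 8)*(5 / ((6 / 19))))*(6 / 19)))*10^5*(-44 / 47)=-554763000000 / 789929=-702294.76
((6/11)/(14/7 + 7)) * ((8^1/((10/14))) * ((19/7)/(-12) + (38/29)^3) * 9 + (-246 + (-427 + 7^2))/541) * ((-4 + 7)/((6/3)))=13381358142/725694695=18.44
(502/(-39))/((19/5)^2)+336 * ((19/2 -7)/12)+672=10434068/14079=741.11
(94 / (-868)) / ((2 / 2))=-0.11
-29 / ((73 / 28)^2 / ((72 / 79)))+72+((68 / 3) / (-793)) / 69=4706896240972 / 69106093641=68.11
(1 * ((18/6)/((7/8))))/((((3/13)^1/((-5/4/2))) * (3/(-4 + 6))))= -130/21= -6.19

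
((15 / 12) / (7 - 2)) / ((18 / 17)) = 17 / 72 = 0.24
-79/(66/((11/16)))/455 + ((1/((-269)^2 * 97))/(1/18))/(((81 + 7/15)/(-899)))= -26469396521/14409761140320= -0.00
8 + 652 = 660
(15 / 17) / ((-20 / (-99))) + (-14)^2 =13625 / 68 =200.37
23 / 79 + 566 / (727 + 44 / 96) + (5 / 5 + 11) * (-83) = -17370497 / 17459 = -994.93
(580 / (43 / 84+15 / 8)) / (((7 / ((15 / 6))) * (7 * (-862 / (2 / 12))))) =-2900 / 1209817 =-0.00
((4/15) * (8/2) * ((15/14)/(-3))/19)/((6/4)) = -16/1197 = -0.01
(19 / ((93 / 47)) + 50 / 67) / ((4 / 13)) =838253 / 24924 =33.63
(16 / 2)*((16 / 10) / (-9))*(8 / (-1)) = 512 / 45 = 11.38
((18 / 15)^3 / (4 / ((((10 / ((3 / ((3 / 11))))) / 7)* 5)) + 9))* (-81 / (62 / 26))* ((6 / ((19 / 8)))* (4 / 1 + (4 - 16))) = 87340032 / 1116155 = 78.25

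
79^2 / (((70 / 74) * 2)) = 230917 / 70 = 3298.81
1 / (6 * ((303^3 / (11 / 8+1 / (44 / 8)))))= 137 / 14687971056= 0.00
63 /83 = 0.76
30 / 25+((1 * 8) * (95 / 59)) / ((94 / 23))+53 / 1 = 795183 / 13865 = 57.35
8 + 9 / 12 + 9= 71 / 4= 17.75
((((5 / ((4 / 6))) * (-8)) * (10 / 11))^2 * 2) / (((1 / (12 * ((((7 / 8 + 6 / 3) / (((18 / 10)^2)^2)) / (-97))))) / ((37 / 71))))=-21275000000 / 202498461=-105.06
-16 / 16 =-1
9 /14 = 0.64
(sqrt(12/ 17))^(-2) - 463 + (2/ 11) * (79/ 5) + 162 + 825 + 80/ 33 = 116757/ 220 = 530.71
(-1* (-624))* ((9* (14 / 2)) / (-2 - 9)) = -39312 / 11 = -3573.82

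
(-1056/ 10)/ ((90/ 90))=-528/ 5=-105.60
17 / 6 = 2.83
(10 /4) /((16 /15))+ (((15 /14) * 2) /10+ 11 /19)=3.14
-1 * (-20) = 20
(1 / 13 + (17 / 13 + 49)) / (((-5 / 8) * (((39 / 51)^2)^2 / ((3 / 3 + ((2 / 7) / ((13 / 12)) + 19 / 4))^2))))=-52427422182971 / 6149354666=-8525.68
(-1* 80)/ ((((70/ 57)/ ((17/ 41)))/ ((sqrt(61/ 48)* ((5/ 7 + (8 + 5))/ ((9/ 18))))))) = -124032* sqrt(183)/ 2009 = -835.18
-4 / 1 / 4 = -1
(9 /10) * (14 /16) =0.79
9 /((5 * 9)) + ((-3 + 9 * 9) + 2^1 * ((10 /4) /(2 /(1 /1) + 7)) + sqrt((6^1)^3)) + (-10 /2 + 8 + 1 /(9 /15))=6 * sqrt(6) + 3754 /45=98.12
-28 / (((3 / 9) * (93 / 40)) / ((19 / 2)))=-10640 / 31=-343.23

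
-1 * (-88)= 88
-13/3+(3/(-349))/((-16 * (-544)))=-4.33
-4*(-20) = 80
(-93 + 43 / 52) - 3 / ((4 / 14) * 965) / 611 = -217386557 / 2358460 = -92.17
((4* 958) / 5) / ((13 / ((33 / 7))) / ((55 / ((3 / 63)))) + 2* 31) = 4173048 / 337603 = 12.36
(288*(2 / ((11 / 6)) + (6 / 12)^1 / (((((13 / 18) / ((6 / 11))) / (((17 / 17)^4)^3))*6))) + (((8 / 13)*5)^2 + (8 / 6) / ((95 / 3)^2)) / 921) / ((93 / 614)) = 933635532056 / 425537775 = 2194.01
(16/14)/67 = 0.02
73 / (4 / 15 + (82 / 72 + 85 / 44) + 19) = 36135 / 11057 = 3.27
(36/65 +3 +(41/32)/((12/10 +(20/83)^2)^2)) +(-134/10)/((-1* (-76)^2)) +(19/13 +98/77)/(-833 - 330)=78708070278370064297/18038503073166759040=4.36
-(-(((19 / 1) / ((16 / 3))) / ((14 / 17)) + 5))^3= 9116230969 / 11239424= 811.09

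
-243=-243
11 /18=0.61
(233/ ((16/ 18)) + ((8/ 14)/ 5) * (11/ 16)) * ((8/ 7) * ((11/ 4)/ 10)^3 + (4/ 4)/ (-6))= -1762521919/ 47040000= -37.47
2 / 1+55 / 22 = 9 / 2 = 4.50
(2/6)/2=1/6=0.17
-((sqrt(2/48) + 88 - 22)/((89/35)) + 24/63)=-49222/1869 - 35 * sqrt(6)/1068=-26.42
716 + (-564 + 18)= 170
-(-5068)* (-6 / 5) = -30408 / 5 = -6081.60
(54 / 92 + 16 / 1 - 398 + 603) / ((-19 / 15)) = -152895 / 874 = -174.94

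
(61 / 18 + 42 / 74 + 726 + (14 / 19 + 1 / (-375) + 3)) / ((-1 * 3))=-1160515157 / 4745250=-244.56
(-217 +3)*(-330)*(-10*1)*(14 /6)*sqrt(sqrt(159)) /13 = -450101.47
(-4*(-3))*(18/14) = 108/7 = 15.43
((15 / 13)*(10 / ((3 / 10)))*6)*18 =54000 / 13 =4153.85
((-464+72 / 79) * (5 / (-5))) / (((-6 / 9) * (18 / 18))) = -54876 / 79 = -694.63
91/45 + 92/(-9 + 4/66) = -4391/531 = -8.27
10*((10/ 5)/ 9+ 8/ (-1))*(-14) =9800/ 9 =1088.89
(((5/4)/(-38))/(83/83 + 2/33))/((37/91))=-429/5624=-0.08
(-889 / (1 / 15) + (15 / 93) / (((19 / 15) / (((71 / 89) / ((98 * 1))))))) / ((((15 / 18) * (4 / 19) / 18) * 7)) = -369928782567 / 1892674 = -195452.98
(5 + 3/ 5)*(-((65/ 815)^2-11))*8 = 13085632/ 26569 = 492.52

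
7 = 7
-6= -6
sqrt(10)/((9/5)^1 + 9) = 5 * sqrt(10)/54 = 0.29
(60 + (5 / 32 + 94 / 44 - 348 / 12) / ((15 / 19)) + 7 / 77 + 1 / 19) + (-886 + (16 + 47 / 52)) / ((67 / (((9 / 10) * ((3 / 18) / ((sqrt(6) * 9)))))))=2639839 / 100320 - 45193 * sqrt(6) / 1254240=26.23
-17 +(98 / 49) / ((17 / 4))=-281 / 17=-16.53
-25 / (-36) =25 / 36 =0.69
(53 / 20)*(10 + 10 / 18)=1007 / 36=27.97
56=56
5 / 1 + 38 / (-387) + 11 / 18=4267 / 774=5.51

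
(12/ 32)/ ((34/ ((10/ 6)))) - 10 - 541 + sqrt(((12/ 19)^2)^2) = -550.58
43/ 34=1.26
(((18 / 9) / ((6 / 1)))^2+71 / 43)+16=6874 / 387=17.76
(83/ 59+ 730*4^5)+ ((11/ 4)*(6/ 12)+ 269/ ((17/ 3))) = 5998503705/ 8024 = 747570.25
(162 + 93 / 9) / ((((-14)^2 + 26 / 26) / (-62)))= -32054 / 591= -54.24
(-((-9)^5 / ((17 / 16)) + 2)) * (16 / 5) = 3023200 / 17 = 177835.29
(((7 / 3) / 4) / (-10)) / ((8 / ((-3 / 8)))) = 7 / 2560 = 0.00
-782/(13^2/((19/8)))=-7429/676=-10.99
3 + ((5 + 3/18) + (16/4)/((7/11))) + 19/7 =103/6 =17.17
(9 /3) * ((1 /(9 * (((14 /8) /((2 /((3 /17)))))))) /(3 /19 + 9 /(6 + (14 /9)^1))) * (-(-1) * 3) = 175712 /36603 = 4.80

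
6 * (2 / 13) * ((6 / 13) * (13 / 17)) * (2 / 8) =18 / 221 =0.08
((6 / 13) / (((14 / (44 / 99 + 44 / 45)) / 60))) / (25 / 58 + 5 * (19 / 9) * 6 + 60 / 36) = 14848 / 345345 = 0.04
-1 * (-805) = 805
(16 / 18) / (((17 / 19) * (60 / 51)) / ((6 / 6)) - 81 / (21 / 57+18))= -53048 / 200349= -0.26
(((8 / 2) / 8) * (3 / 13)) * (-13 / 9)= -1 / 6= -0.17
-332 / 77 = -4.31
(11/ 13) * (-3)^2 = 99/ 13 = 7.62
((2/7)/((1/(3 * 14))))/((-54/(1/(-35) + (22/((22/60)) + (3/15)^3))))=-34988/2625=-13.33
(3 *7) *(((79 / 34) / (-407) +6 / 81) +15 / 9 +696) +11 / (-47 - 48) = 173358776123 / 11831490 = 14652.32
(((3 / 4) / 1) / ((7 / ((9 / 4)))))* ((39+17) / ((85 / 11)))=297 / 170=1.75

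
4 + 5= 9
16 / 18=8 / 9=0.89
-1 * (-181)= 181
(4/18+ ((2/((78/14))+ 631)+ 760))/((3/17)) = 2767855/351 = 7885.63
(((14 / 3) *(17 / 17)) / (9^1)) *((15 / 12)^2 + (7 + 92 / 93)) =99491 / 20088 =4.95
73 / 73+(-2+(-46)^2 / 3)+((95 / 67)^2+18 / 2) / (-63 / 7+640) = 5985345445 / 8497677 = 704.35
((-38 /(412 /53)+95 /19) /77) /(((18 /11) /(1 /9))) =23 /233604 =0.00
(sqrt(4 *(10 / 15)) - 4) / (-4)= 1 - sqrt(6) / 6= 0.59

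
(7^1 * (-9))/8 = -63/8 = -7.88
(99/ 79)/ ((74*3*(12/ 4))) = 11/ 5846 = 0.00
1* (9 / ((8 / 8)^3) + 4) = 13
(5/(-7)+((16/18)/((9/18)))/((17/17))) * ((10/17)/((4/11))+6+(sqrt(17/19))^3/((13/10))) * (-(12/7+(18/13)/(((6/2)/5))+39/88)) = -9849067/272272 - 22626235 * sqrt(323)/131535404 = -39.27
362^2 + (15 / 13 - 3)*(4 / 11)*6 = 18738716 / 143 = 131039.97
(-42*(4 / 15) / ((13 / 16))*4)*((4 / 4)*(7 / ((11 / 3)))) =-75264 / 715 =-105.26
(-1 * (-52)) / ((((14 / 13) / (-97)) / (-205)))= 6721130 / 7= 960161.43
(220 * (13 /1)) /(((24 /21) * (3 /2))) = 5005 /3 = 1668.33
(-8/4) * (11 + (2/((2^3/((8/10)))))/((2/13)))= -123/5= -24.60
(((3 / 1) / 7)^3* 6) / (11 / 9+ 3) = 729 / 6517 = 0.11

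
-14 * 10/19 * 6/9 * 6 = -29.47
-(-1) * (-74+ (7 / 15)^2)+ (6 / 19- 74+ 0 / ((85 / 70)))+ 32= -115.47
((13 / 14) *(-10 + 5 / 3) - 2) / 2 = -409 / 84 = -4.87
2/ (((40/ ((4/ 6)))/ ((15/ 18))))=1/ 36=0.03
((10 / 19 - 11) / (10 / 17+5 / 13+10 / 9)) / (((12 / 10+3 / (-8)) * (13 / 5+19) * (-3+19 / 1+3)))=-439790 / 29627631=-0.01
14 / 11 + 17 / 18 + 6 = 1627 / 198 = 8.22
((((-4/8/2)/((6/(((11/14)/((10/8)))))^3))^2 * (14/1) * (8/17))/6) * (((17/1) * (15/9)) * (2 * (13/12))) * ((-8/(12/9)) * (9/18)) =-23030293/1378384087500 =-0.00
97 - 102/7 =577/7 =82.43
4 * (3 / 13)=12 / 13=0.92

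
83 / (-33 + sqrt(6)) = -913 / 361-83 * sqrt(6) / 1083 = -2.72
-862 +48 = -814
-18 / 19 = -0.95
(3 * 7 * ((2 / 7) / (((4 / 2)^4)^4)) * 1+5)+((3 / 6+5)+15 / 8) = 405507 / 32768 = 12.38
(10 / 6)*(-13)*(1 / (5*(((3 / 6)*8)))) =-1.08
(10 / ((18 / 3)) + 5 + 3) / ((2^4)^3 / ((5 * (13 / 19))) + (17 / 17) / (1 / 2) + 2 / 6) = 1885 / 233927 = 0.01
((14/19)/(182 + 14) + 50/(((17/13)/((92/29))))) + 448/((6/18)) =192156765/131138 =1465.30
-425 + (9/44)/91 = -1701691/4004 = -425.00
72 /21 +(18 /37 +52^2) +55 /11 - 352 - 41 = 600858 /259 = 2319.92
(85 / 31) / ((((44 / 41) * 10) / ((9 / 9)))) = 0.26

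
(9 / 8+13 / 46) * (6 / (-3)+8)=777 / 92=8.45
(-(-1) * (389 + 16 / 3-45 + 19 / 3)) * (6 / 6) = 1067 / 3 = 355.67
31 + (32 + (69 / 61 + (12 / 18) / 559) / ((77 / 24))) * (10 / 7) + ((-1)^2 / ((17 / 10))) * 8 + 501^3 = 39290973561101484 / 312449137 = 125751582.92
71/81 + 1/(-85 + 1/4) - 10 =-9.14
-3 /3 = -1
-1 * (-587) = 587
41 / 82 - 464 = -927 / 2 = -463.50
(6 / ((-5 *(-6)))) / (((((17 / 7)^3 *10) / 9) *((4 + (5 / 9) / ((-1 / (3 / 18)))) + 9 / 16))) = 0.00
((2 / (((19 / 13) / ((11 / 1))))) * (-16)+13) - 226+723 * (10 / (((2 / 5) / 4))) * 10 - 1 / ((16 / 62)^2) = 878597869 / 1216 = 722531.14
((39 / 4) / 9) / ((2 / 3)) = 13 / 8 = 1.62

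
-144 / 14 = -72 / 7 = -10.29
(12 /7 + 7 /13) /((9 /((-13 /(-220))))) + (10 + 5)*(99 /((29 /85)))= 349896889 /80388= 4352.60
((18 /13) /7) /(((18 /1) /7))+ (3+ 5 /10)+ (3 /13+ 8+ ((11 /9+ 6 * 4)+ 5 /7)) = 61825 /1638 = 37.74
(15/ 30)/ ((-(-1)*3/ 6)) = 1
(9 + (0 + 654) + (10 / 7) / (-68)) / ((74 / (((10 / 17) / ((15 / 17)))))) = 157789 / 26418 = 5.97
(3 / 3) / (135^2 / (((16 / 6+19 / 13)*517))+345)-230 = -230.00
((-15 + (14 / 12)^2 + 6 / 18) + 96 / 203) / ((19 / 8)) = -187562 / 34713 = -5.40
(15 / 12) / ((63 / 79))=395 / 252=1.57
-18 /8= -9 /4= -2.25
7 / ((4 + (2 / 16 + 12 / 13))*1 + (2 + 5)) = 104 / 179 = 0.58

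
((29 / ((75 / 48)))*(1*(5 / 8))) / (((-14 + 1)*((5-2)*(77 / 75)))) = -290 / 1001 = -0.29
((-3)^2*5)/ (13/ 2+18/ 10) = 450/ 83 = 5.42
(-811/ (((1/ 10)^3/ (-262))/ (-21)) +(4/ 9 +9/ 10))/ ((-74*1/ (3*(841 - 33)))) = 2192469673934/ 15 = 146164644928.93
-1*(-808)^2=-652864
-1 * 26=-26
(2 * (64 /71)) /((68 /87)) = 2784 /1207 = 2.31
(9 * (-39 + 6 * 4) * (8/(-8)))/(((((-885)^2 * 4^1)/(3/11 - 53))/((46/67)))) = -4002/2565497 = -0.00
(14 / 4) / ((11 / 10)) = 35 / 11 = 3.18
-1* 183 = -183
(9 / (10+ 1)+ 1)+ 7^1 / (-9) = 103 / 99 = 1.04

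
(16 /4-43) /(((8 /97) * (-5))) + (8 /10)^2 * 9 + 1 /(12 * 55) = 662221 /6600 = 100.34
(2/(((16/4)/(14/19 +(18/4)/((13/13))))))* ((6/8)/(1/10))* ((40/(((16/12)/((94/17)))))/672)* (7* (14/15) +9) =10896245/144704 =75.30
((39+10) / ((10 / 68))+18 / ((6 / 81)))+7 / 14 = 5767 / 10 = 576.70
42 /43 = 0.98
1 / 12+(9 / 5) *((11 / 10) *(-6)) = -3539 / 300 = -11.80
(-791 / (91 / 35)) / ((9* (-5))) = 791 / 117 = 6.76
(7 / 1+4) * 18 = 198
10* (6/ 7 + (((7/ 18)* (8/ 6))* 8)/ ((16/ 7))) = 5050/ 189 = 26.72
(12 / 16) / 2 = 3 / 8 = 0.38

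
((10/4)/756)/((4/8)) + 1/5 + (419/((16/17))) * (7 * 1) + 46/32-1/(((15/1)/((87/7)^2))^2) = 4881325052/1620675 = 3011.91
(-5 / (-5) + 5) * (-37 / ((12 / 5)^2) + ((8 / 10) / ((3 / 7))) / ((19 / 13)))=-70403 / 2280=-30.88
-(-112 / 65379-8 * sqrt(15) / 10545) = 112 / 65379 + 8 * sqrt(15) / 10545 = 0.00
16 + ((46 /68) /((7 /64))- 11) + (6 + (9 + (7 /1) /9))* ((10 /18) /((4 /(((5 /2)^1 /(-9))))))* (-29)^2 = -173759029 /347004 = -500.74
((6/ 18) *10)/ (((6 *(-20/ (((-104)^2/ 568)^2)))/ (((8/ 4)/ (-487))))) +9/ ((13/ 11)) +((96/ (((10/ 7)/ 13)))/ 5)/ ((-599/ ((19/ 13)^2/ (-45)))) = 164967143530607/ 21506431532625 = 7.67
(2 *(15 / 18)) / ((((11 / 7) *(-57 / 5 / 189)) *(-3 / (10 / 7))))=1750 / 209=8.37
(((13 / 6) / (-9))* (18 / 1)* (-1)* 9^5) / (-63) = -28431 / 7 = -4061.57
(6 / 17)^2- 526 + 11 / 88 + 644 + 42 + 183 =793593 / 2312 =343.25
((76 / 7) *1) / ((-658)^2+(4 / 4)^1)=0.00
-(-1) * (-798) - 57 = -855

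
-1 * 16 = -16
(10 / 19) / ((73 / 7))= 70 / 1387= 0.05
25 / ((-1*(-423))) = 25 / 423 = 0.06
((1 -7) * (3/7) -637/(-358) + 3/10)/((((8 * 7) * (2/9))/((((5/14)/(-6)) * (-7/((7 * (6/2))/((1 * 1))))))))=-3083/3929408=-0.00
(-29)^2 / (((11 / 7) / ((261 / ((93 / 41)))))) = 20998929 / 341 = 61580.44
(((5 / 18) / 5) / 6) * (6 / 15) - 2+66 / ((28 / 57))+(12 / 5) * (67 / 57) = 2427191 / 17955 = 135.18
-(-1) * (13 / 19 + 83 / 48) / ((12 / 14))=15407 / 5472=2.82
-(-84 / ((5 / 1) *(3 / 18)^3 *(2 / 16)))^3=3058222453751808 / 125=24465779630014.46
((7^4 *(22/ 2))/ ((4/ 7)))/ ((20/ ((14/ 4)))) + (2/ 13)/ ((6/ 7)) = 50472541/ 6240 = 8088.55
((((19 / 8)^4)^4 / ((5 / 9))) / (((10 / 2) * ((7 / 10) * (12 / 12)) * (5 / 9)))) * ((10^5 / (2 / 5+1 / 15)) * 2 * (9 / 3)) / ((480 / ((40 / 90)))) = 973489770790721440923375 / 862017116176384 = 1129316057.10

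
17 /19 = 0.89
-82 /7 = -11.71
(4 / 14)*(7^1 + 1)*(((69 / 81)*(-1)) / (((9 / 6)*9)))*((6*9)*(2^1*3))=-2944 / 63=-46.73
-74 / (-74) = 1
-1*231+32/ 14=-1601/ 7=-228.71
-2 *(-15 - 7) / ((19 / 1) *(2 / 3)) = 3.47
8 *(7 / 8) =7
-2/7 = -0.29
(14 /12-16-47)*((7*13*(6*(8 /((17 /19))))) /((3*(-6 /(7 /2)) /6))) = 17960852 /51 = 352173.57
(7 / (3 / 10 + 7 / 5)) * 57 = 234.71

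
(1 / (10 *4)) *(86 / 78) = 43 / 1560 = 0.03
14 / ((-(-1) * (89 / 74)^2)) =76664 / 7921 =9.68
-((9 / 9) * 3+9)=-12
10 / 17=0.59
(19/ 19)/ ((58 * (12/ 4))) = 1/ 174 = 0.01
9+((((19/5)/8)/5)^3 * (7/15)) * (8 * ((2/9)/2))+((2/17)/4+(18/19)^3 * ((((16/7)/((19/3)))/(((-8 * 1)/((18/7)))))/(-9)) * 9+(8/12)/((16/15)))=142938530922985109/14655248055000000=9.75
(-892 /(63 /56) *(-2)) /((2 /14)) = 11100.44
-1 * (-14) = 14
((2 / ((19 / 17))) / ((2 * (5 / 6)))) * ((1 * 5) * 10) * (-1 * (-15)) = 15300 / 19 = 805.26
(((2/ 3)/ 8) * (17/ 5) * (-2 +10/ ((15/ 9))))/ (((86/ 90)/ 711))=36261/ 43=843.28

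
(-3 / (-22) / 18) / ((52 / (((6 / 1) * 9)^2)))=243 / 572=0.42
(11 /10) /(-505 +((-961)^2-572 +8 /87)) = 957 /802526360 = 0.00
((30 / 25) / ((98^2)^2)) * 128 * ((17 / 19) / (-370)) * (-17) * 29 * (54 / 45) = 1206864 / 506581887875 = 0.00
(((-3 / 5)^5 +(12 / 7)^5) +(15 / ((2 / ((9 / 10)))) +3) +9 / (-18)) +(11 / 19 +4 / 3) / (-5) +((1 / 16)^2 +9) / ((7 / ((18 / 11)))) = 108329906553269 / 4215195600000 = 25.70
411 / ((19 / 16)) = 6576 / 19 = 346.11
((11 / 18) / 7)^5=161051 / 31757969376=0.00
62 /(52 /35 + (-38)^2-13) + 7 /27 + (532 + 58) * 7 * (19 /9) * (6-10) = -47210595131 /1353699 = -34875.25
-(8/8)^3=-1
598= 598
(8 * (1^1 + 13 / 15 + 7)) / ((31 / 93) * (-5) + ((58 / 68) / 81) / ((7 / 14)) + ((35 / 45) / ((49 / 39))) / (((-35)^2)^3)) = -1256870738025000 / 29158569337783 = -43.10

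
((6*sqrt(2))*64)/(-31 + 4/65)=-17.55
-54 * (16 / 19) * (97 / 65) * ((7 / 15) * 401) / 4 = -19604088 / 6175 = -3174.75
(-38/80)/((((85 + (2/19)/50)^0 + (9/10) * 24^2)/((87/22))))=-1653/457072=-0.00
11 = 11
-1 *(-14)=14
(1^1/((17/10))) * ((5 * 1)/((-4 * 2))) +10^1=655/68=9.63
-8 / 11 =-0.73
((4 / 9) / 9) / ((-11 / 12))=-16 / 297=-0.05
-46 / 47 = -0.98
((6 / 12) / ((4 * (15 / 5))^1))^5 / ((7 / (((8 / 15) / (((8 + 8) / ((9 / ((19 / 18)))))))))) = 1 / 196116480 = 0.00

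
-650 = -650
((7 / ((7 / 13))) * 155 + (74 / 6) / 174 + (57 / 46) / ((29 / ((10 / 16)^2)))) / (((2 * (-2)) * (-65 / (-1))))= -1548361049 / 199779840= -7.75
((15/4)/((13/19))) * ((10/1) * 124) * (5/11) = 441750/143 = 3089.16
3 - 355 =-352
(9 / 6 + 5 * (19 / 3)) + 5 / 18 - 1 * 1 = 292 / 9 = 32.44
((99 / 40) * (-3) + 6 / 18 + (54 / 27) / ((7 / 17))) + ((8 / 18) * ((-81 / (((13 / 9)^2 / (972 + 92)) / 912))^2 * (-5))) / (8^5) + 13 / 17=-39253534395849632029 / 407851080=-96244772469.03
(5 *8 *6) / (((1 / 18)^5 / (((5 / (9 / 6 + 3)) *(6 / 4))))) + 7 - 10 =755827197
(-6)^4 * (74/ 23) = 95904/ 23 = 4169.74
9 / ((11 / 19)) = 171 / 11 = 15.55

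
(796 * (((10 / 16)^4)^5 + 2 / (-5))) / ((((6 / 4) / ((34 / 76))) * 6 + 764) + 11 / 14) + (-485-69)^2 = 13771162532639994453164156711 / 44869543231477346467840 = 306915.59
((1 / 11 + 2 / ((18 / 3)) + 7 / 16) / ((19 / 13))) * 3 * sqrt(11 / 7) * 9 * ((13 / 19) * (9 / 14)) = 889785 * sqrt(77) / 889504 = 8.78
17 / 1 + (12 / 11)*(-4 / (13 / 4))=2239 / 143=15.66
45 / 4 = 11.25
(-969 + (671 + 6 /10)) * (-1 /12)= 24.78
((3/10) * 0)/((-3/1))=0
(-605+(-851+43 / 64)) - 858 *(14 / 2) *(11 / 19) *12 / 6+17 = -10205455 / 1216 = -8392.64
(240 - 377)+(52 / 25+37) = -2448 / 25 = -97.92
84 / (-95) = -84 / 95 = -0.88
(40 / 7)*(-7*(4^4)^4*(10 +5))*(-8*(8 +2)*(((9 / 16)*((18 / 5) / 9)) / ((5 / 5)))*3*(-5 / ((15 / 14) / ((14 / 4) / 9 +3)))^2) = 313238836844953600 / 9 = 34804315204994844.44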